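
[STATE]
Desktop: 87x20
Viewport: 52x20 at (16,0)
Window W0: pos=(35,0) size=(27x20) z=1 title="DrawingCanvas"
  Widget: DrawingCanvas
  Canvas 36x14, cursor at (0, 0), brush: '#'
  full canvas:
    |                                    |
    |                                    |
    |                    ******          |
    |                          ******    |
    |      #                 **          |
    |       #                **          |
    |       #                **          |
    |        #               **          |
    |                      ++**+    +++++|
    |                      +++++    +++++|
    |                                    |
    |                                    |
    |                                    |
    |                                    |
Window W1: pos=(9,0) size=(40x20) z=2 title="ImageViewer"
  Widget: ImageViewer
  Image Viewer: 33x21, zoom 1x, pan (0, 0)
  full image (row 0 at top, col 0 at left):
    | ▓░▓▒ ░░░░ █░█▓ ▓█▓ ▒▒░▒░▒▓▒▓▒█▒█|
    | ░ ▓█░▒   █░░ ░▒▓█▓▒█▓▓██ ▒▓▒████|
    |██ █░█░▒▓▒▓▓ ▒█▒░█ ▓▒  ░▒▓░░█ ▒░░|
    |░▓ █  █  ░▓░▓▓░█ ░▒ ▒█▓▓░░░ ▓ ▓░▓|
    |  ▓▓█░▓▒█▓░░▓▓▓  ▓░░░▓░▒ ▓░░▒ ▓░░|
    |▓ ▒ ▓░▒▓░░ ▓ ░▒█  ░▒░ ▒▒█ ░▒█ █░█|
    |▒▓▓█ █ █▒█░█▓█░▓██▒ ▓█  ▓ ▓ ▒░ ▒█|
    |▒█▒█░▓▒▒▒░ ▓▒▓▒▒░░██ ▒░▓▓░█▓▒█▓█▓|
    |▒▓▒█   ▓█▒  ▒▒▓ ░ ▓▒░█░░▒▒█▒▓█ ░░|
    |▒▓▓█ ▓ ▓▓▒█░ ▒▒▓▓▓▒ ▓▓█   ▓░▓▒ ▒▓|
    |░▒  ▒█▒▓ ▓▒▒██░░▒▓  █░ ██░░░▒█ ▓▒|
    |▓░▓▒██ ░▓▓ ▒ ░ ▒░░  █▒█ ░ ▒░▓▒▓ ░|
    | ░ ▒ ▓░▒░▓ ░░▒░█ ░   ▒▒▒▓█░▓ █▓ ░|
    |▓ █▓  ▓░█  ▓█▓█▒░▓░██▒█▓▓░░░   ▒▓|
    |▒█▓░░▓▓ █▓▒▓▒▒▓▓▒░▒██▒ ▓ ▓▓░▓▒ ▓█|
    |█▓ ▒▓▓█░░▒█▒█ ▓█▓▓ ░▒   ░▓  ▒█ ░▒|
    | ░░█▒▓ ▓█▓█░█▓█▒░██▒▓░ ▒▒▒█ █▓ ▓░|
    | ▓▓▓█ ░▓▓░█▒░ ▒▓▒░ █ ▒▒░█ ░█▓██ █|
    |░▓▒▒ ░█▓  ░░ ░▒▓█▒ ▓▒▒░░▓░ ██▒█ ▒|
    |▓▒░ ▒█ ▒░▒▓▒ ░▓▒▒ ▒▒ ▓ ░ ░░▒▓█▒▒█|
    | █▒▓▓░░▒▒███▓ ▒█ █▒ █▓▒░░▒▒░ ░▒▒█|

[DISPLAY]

━━━━━━━━━━━━━━━━━━━━━━━━━━━━━━━━┓━━━━━━━━━━━━┓      
Viewer                          ┃s           ┃      
────────────────────────────────┨────────────┨      
░░░░ █░█▓ ▓█▓ ▒▒░▒░▒▓▒▓▒█▒█     ┃            ┃      
▒   █░░ ░▒▓█▓▒█▓▓██ ▒▓▒████     ┃            ┃      
░▒▓▒▓▓ ▒█▒░█ ▓▒  ░▒▓░░█ ▒░░     ┃       *****┃      
█  ░▓░▓▓░█ ░▒ ▒█▓▓░░░ ▓ ▓░▓     ┃            ┃      
▓▒█▓░░▓▓▓  ▓░░░▓░▒ ▓░░▒ ▓░░     ┃           *┃      
▒▓░░ ▓ ░▒█  ░▒░ ▒▒█ ░▒█ █░█     ┃           *┃      
 █▒█░█▓█░▓██▒ ▓█  ▓ ▓ ▒░ ▒█     ┃           *┃      
▒▒▒░ ▓▒▓▒▒░░██ ▒░▓▓░█▓▒█▓█▓     ┃           *┃      
 ▓█▒  ▒▒▓ ░ ▓▒░█░░▒▒█▒▓█ ░░     ┃         ++*┃      
 ▓▓▒█░ ▒▒▓▓▓▒ ▓▓█   ▓░▓▒ ▒▓     ┃         +++┃      
▒▓ ▓▒▒██░░▒▓  █░ ██░░░▒█ ▓▒     ┃            ┃      
 ░▓▓ ▒ ░ ▒░░  █▒█ ░ ▒░▓▒▓ ░     ┃            ┃      
░▒░▓ ░░▒░█ ░   ▒▒▒▓█░▓ █▓ ░     ┃            ┃      
▓░█  ▓█▓█▒░▓░██▒█▓▓░░░   ▒▓     ┃            ┃      
▓ █▓▒▓▒▒▓▓▒░▒██▒ ▓ ▓▓░▓▒ ▓█     ┃            ┃      
█░░▒█▒█ ▓█▓▓ ░▒   ░▓  ▒█ ░▒     ┃            ┃      
━━━━━━━━━━━━━━━━━━━━━━━━━━━━━━━━┛━━━━━━━━━━━━┛      


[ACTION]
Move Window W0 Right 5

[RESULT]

━━━━━━━━━━━━━━━━━━━━━━━━━━━━━━━━┓━━━━━━━━━━━━━━━━━┓ 
Viewer                          ┃Canvas           ┃ 
────────────────────────────────┨─────────────────┨ 
░░░░ █░█▓ ▓█▓ ▒▒░▒░▒▓▒▓▒█▒█     ┃                 ┃ 
▒   █░░ ░▒▓█▓▒█▓▓██ ▒▓▒████     ┃                 ┃ 
░▒▓▒▓▓ ▒█▒░█ ▓▒  ░▒▓░░█ ▒░░     ┃            *****┃ 
█  ░▓░▓▓░█ ░▒ ▒█▓▓░░░ ▓ ▓░▓     ┃                 ┃ 
▓▒█▓░░▓▓▓  ▓░░░▓░▒ ▓░░▒ ▓░░     ┃                *┃ 
▒▓░░ ▓ ░▒█  ░▒░ ▒▒█ ░▒█ █░█     ┃                *┃ 
 █▒█░█▓█░▓██▒ ▓█  ▓ ▓ ▒░ ▒█     ┃                *┃ 
▒▒▒░ ▓▒▓▒▒░░██ ▒░▓▓░█▓▒█▓█▓     ┃#               *┃ 
 ▓█▒  ▒▒▓ ░ ▓▒░█░░▒▒█▒▓█ ░░     ┃              ++*┃ 
 ▓▓▒█░ ▒▒▓▓▓▒ ▓▓█   ▓░▓▒ ▒▓     ┃              +++┃ 
▒▓ ▓▒▒██░░▒▓  █░ ██░░░▒█ ▓▒     ┃                 ┃ 
 ░▓▓ ▒ ░ ▒░░  █▒█ ░ ▒░▓▒▓ ░     ┃                 ┃ 
░▒░▓ ░░▒░█ ░   ▒▒▒▓█░▓ █▓ ░     ┃                 ┃ 
▓░█  ▓█▓█▒░▓░██▒█▓▓░░░   ▒▓     ┃                 ┃ 
▓ █▓▒▓▒▒▓▓▒░▒██▒ ▓ ▓▓░▓▒ ▓█     ┃                 ┃ 
█░░▒█▒█ ▓█▓▓ ░▒   ░▓  ▒█ ░▒     ┃                 ┃ 
━━━━━━━━━━━━━━━━━━━━━━━━━━━━━━━━┛━━━━━━━━━━━━━━━━━┛ 


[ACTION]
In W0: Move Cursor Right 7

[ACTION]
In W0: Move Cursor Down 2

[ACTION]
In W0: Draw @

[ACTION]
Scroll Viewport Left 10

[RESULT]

   ┏━━━━━━━━━━━━━━━━━━━━━━━━━━━━━━━━━━━━━━┓━━━━━━━━━
   ┃ ImageViewer                          ┃Canvas   
   ┠──────────────────────────────────────┨─────────
   ┃ ▓░▓▒ ░░░░ █░█▓ ▓█▓ ▒▒░▒░▒▓▒▓▒█▒█     ┃         
   ┃ ░ ▓█░▒   █░░ ░▒▓█▓▒█▓▓██ ▒▓▒████     ┃         
   ┃██ █░█░▒▓▒▓▓ ▒█▒░█ ▓▒  ░▒▓░░█ ▒░░     ┃         
   ┃░▓ █  █  ░▓░▓▓░█ ░▒ ▒█▓▓░░░ ▓ ▓░▓     ┃         
   ┃  ▓▓█░▓▒█▓░░▓▓▓  ▓░░░▓░▒ ▓░░▒ ▓░░     ┃         
   ┃▓ ▒ ▓░▒▓░░ ▓ ░▒█  ░▒░ ▒▒█ ░▒█ █░█     ┃         
   ┃▒▓▓█ █ █▒█░█▓█░▓██▒ ▓█  ▓ ▓ ▒░ ▒█     ┃         
   ┃▒█▒█░▓▒▒▒░ ▓▒▓▒▒░░██ ▒░▓▓░█▓▒█▓█▓     ┃#        
   ┃▒▓▒█   ▓█▒  ▒▒▓ ░ ▓▒░█░░▒▒█▒▓█ ░░     ┃         
   ┃▒▓▓█ ▓ ▓▓▒█░ ▒▒▓▓▓▒ ▓▓█   ▓░▓▒ ▒▓     ┃         
   ┃░▒  ▒█▒▓ ▓▒▒██░░▒▓  █░ ██░░░▒█ ▓▒     ┃         
   ┃▓░▓▒██ ░▓▓ ▒ ░ ▒░░  █▒█ ░ ▒░▓▒▓ ░     ┃         
   ┃ ░ ▒ ▓░▒░▓ ░░▒░█ ░   ▒▒▒▓█░▓ █▓ ░     ┃         
   ┃▓ █▓  ▓░█  ▓█▓█▒░▓░██▒█▓▓░░░   ▒▓     ┃         
   ┃▒█▓░░▓▓ █▓▒▓▒▒▓▓▒░▒██▒ ▓ ▓▓░▓▒ ▓█     ┃         
   ┃█▓ ▒▓▓█░░▒█▒█ ▓█▓▓ ░▒   ░▓  ▒█ ░▒     ┃         
   ┗━━━━━━━━━━━━━━━━━━━━━━━━━━━━━━━━━━━━━━┛━━━━━━━━━


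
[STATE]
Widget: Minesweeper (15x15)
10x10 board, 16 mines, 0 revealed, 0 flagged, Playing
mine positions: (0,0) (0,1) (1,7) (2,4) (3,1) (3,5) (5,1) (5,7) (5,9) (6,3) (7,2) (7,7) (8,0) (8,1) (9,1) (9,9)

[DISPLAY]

■■■■■■■■■■     
■■■■■■■■■■     
■■■■■■■■■■     
■■■■■■■■■■     
■■■■■■■■■■     
■■■■■■■■■■     
■■■■■■■■■■     
■■■■■■■■■■     
■■■■■■■■■■     
■■■■■■■■■■     
               
               
               
               
               


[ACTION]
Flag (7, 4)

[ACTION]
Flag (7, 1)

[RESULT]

■■■■■■■■■■     
■■■■■■■■■■     
■■■■■■■■■■     
■■■■■■■■■■     
■■■■■■■■■■     
■■■■■■■■■■     
■■■■■■■■■■     
■⚑■■⚑■■■■■     
■■■■■■■■■■     
■■■■■■■■■■     
               
               
               
               
               


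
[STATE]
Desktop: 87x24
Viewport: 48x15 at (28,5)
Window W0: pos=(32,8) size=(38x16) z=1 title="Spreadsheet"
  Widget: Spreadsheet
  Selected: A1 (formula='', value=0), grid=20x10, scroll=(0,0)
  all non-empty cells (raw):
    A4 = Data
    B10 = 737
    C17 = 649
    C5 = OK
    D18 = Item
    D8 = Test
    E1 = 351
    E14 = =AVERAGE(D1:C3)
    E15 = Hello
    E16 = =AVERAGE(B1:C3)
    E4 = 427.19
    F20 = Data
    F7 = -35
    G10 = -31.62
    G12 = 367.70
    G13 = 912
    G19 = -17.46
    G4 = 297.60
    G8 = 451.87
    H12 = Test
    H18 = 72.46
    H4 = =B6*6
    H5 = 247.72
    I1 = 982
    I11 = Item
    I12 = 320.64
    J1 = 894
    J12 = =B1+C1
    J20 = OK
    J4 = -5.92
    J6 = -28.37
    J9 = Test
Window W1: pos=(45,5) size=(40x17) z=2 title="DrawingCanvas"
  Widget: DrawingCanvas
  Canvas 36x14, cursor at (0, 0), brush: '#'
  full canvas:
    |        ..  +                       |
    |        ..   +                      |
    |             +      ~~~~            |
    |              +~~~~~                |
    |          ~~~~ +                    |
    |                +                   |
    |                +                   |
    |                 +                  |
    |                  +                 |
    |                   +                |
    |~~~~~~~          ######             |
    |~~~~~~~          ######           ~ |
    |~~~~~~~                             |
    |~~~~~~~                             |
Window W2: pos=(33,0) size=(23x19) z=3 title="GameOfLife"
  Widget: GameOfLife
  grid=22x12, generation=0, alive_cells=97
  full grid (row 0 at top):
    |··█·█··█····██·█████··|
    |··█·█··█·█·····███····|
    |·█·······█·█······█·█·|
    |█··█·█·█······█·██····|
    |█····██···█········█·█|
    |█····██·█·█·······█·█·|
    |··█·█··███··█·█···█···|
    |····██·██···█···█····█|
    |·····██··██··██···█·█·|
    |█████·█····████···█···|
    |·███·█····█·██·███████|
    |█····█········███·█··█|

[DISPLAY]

     ┃··█·█··█·█·····███···┃━━━━━━━━━━━━━━━━━━━━
     ┃·█·······█·█······█·█┃nvas                
     ┃█··█·█·█······█·██···┃────────────────────
    ┏┃█····██···█········█·┃  +                 
    ┃┃█····██·█·█·······█·█┃   +                
    ┠┃··█·█··███··█·█···█··┃   +      ~~~~      
    ┃┃····██·██···█···█····┃    +~~~~~          
    ┃┃·····██··██··██···█·█┃~~~~ +              
    ┃┃█████·█····████···█··┃      +             
    ┃┃·███·█····█·██·██████┃      +             
    ┃┃█····█········███·█··┃       +            
    ┃┃                     ┃        +           
    ┃┃                     ┃         +          
    ┃┗━━━━━━━━━━━━━━━━━━━━━┛       ######       
    ┃  6        0┃~~~~~~~          ######       


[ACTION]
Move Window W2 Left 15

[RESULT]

█·····███···┃    ┏━━━━━━━━━━━━━━━━━━━━━━━━━━━━━━
█·█······█·█┃    ┃ DrawingCanvas                
·····█·██···┃    ┠──────────────────────────────
·█········█·┃━━━━┃+       ..  +                 
·█·······█·█┃heet┃        ..   +                
█··█·█···█··┃────┃             +      ~~~~      
···█···█····┃    ┃              +~~~~~          
██··██···█·█┃    ┃          ~~~~ +              
··████···█··┃----┃                +             
·█·██·██████┃ [0]┃                +             
·····███·█··┃   0┃                 +            
            ┃   0┃                  +           
            ┃    ┃                   +          
━━━━━━━━━━━━┛   0┃~~~~~~~          ######       
    ┃  6        0┃~~~~~~~          ######       


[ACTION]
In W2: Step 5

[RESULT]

█·█·········┃    ┏━━━━━━━━━━━━━━━━━━━━━━━━━━━━━━
····████····┃    ┃ DrawingCanvas                
············┃    ┠──────────────────────────────
···········█┃━━━━┃+       ..  +                 
···█·████·█·┃heet┃        ..   +                
···█··█·███·┃────┃             +      ~~~~      
··██···█··█·┃    ┃              +~~~~~          
···██·█·····┃    ┃          ~~~~ +              
····█·█·····┃----┃                +             
······█·████┃ [0]┃                +             
············┃   0┃                 +            
            ┃   0┃                  +           
            ┃    ┃                   +          
━━━━━━━━━━━━┛   0┃~~~~~~~          ######       
    ┃  6        0┃~~~~~~~          ######       


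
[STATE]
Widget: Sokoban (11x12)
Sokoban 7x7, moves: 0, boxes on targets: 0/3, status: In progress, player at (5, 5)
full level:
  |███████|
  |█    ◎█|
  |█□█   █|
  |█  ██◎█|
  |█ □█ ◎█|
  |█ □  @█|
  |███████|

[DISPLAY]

███████    
█    ◎█    
█□█   █    
█  ██◎█    
█ □█ ◎█    
█ □  @█    
███████    
Moves: 0  0
           
           
           
           


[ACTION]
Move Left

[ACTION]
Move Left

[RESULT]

███████    
█    ◎█    
█□█   █    
█  ██◎█    
█ □█ ◎█    
█ □@  █    
███████    
Moves: 2  0
           
           
           
           


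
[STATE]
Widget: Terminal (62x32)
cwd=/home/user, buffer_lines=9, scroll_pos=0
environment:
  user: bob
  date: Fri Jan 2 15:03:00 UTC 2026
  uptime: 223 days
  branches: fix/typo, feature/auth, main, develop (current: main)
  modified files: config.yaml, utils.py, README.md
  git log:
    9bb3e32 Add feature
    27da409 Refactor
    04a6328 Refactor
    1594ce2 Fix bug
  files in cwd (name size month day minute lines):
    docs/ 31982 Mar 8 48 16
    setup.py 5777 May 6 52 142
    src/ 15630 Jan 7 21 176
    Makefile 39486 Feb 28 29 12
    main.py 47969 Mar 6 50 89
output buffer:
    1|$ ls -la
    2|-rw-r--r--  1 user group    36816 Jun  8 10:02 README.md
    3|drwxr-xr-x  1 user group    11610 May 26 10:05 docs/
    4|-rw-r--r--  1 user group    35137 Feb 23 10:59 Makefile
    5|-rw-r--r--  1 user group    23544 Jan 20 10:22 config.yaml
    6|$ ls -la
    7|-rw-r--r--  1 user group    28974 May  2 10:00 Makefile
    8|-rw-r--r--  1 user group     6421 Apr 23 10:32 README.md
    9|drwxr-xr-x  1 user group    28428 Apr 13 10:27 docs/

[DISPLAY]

$ ls -la                                                      
-rw-r--r--  1 user group    36816 Jun  8 10:02 README.md      
drwxr-xr-x  1 user group    11610 May 26 10:05 docs/          
-rw-r--r--  1 user group    35137 Feb 23 10:59 Makefile       
-rw-r--r--  1 user group    23544 Jan 20 10:22 config.yaml    
$ ls -la                                                      
-rw-r--r--  1 user group    28974 May  2 10:00 Makefile       
-rw-r--r--  1 user group     6421 Apr 23 10:32 README.md      
drwxr-xr-x  1 user group    28428 Apr 13 10:27 docs/          
$ █                                                           
                                                              
                                                              
                                                              
                                                              
                                                              
                                                              
                                                              
                                                              
                                                              
                                                              
                                                              
                                                              
                                                              
                                                              
                                                              
                                                              
                                                              
                                                              
                                                              
                                                              
                                                              
                                                              


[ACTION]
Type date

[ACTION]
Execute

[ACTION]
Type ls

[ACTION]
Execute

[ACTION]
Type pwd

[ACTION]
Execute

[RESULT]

$ ls -la                                                      
-rw-r--r--  1 user group    36816 Jun  8 10:02 README.md      
drwxr-xr-x  1 user group    11610 May 26 10:05 docs/          
-rw-r--r--  1 user group    35137 Feb 23 10:59 Makefile       
-rw-r--r--  1 user group    23544 Jan 20 10:22 config.yaml    
$ ls -la                                                      
-rw-r--r--  1 user group    28974 May  2 10:00 Makefile       
-rw-r--r--  1 user group     6421 Apr 23 10:32 README.md      
drwxr-xr-x  1 user group    28428 Apr 13 10:27 docs/          
$ date                                                        
Fri Jan 2 15:03:00 UTC 2026                                   
$ ls                                                          
docs/  setup.py  src/  Makefile  main.py                      
$ pwd                                                         
/home/user                                                    
$ █                                                           
                                                              
                                                              
                                                              
                                                              
                                                              
                                                              
                                                              
                                                              
                                                              
                                                              
                                                              
                                                              
                                                              
                                                              
                                                              
                                                              


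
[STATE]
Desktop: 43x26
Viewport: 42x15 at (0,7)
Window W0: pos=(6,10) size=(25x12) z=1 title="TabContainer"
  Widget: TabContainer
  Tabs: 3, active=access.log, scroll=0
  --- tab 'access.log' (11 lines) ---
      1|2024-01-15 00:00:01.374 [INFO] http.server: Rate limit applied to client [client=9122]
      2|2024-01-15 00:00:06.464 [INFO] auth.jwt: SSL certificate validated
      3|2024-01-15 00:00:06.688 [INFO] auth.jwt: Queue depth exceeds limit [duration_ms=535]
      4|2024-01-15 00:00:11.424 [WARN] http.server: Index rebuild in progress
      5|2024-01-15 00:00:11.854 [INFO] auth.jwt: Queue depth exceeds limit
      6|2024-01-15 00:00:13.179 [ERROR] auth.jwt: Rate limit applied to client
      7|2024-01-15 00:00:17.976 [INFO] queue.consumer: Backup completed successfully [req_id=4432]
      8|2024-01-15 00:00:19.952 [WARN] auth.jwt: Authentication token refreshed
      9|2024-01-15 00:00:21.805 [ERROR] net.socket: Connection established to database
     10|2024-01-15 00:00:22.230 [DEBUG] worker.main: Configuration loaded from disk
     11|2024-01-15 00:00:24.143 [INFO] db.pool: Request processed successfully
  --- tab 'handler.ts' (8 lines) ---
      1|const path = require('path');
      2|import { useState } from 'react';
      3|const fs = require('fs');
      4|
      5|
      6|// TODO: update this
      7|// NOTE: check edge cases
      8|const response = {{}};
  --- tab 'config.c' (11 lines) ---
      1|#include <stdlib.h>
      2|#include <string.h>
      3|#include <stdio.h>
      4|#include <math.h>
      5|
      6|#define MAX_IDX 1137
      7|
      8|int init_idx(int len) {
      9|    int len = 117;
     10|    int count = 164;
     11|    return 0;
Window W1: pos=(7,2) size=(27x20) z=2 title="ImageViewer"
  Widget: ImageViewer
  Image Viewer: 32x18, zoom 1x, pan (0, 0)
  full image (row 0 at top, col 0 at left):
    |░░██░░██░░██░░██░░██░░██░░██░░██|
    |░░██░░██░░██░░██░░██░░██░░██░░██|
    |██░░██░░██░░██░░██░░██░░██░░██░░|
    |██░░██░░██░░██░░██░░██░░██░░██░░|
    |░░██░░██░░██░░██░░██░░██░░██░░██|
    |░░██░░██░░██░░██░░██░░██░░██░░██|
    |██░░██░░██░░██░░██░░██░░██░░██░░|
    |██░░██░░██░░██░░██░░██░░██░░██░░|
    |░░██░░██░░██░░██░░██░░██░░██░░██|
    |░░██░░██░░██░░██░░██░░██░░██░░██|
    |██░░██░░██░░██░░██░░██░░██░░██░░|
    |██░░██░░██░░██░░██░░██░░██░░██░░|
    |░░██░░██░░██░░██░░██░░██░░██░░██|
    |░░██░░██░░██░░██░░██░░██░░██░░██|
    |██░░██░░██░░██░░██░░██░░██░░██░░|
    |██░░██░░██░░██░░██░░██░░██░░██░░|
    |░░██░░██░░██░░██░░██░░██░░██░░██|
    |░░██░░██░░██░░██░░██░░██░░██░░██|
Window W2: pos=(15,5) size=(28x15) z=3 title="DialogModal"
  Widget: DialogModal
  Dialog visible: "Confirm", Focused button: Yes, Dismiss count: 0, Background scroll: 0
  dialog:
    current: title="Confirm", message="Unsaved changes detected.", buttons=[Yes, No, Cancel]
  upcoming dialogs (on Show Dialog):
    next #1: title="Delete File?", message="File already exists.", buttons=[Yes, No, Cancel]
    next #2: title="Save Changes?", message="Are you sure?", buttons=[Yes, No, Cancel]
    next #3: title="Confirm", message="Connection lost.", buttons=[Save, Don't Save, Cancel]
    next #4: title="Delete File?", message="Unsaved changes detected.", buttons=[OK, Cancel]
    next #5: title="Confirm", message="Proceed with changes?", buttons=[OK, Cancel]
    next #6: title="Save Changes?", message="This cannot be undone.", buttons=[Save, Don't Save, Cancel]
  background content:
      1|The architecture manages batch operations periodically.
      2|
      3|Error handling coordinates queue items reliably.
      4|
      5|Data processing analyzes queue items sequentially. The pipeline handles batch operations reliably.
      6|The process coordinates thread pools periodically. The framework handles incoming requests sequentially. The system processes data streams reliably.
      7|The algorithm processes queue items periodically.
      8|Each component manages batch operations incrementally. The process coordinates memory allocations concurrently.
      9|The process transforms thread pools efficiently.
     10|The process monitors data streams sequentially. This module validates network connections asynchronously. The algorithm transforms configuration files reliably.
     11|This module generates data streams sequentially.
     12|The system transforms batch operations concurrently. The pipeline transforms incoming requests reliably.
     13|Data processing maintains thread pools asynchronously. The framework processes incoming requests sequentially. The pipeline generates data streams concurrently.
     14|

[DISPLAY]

       ┃██░░██░┠──────────────────────────
       ┃██░░██░┃The architecture manages b
       ┃░░██░░█┃                          
      ┏┃░░██░░█┃Error handling coordinates
      ┃┃██░░██░┃  ┌────────────────────┐  
      ┠┃██░░██░┃Da│      Confirm       │ q
      ┃┃░░██░░█┃Th│Unsaved changes dete│th
      ┃┃░░██░░█┃Th│[Yes]  No   Cancel  │qu
      ┃┃██░░██░┃Ea└────────────────────┘at
      ┃┃██░░██░┃The process transforms thr
      ┃┃░░██░░█┃The process monitors data 
      ┃┃░░██░░█┃This module generates data
      ┃┃██░░██░┗━━━━━━━━━━━━━━━━━━━━━━━━━━
      ┃┃██░░██░░██░░██░░██░░██░░█┃        
      ┗┗━━━━━━━━━━━━━━━━━━━━━━━━━┛        


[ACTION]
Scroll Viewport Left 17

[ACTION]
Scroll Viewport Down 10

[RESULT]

      ┃┃██░░██░┃  ┌────────────────────┐  
      ┠┃██░░██░┃Da│      Confirm       │ q
      ┃┃░░██░░█┃Th│Unsaved changes dete│th
      ┃┃░░██░░█┃Th│[Yes]  No   Cancel  │qu
      ┃┃██░░██░┃Ea└────────────────────┘at
      ┃┃██░░██░┃The process transforms thr
      ┃┃░░██░░█┃The process monitors data 
      ┃┃░░██░░█┃This module generates data
      ┃┃██░░██░┗━━━━━━━━━━━━━━━━━━━━━━━━━━
      ┃┃██░░██░░██░░██░░██░░██░░█┃        
      ┗┗━━━━━━━━━━━━━━━━━━━━━━━━━┛        
                                          
                                          
                                          
                                          


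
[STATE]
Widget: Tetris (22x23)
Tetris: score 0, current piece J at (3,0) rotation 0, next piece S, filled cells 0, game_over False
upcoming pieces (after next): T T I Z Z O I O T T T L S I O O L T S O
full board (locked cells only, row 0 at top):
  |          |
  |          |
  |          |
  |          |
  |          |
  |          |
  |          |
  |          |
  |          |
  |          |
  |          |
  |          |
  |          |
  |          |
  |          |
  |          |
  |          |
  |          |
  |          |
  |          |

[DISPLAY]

   █      │Next:      
   ███    │ ░░        
          │░░         
          │           
          │           
          │           
          │Score:     
          │0          
          │           
          │           
          │           
          │           
          │           
          │           
          │           
          │           
          │           
          │           
          │           
          │           
          │           
          │           
          │           


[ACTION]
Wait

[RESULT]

          │Next:      
   █      │ ░░        
   ███    │░░         
          │           
          │           
          │           
          │Score:     
          │0          
          │           
          │           
          │           
          │           
          │           
          │           
          │           
          │           
          │           
          │           
          │           
          │           
          │           
          │           
          │           


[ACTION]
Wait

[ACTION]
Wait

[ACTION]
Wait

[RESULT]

          │Next:      
          │ ░░        
          │░░         
          │           
   █      │           
   ███    │           
          │Score:     
          │0          
          │           
          │           
          │           
          │           
          │           
          │           
          │           
          │           
          │           
          │           
          │           
          │           
          │           
          │           
          │           


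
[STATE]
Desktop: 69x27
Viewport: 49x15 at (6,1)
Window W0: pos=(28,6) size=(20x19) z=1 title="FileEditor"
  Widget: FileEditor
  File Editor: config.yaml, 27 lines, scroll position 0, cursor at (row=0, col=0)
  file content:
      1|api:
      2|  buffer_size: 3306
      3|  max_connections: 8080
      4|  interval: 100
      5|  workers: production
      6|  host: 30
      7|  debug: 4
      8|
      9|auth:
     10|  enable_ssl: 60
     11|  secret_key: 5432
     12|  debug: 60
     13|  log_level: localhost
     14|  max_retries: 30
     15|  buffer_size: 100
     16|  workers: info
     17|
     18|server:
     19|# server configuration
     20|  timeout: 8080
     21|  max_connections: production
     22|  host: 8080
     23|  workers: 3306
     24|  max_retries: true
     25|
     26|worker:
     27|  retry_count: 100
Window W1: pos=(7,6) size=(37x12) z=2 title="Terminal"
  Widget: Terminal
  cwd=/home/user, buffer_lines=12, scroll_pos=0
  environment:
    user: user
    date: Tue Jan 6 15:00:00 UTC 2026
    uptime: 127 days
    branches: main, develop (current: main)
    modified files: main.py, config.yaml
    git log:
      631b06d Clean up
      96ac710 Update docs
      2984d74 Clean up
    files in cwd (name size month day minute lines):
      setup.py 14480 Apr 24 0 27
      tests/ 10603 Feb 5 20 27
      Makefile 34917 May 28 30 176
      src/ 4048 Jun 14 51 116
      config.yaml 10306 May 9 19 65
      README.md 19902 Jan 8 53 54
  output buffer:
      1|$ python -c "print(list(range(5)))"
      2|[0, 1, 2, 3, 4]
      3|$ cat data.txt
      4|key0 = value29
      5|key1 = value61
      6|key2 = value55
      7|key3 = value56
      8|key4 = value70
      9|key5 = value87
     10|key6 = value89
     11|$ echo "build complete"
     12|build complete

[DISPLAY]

                                                 
                                                 
                                                 
                                                 
                                                 
 ┏━━━━━━━━━━━━━━━━━━━━━━━━━━━━━━━━━━━┓━━━┓       
 ┃ Terminal                          ┃   ┃       
 ┠───────────────────────────────────┨───┨       
 ┃$ python -c "print(list(range(5)))"┃  ▲┃       
 ┃[0, 1, 2, 3, 4]                    ┃33█┃       
 ┃$ cat data.txt                     ┃ns░┃       
 ┃key0 = value29                     ┃  ░┃       
 ┃key1 = value61                     ┃uc░┃       
 ┃key2 = value55                     ┃  ░┃       
 ┃key3 = value56                     ┃  ░┃       


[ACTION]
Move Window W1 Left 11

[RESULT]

                                                 
                                                 
                                                 
                                                 
                                                 
━━━━━━━━━━━━━━━━━━━━━━━━━━━━━━┓━━━━━━━━━━┓       
inal                          ┃tor       ┃       
──────────────────────────────┨──────────┨       
hon -c "print(list(range(5)))"┃         ▲┃       
, 2, 3, 4]                    ┃_size: 33█┃       
 data.txt                     ┃nnections░┃       
= value29                     ┃al: 100  ░┃       
= value61                     ┃s: produc░┃       
= value55                     ┃30       ░┃       
= value56                     ┃ 4       ░┃       


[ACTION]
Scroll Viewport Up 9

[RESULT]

                                                 
                                                 
                                                 
                                                 
                                                 
                                                 
━━━━━━━━━━━━━━━━━━━━━━━━━━━━━━┓━━━━━━━━━━┓       
inal                          ┃tor       ┃       
──────────────────────────────┨──────────┨       
hon -c "print(list(range(5)))"┃         ▲┃       
, 2, 3, 4]                    ┃_size: 33█┃       
 data.txt                     ┃nnections░┃       
= value29                     ┃al: 100  ░┃       
= value61                     ┃s: produc░┃       
= value55                     ┃30       ░┃       


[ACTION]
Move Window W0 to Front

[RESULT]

                                                 
                                                 
                                                 
                                                 
                                                 
                                                 
━━━━━━━━━━━━━━━━━━━━━━┏━━━━━━━━━━━━━━━━━━┓       
inal                  ┃ FileEditor       ┃       
──────────────────────┠──────────────────┨       
hon -c "print(list(ran┃█pi:             ▲┃       
, 2, 3, 4]            ┃  buffer_size: 33█┃       
 data.txt             ┃  max_connections░┃       
= value29             ┃  interval: 100  ░┃       
= value61             ┃  workers: produc░┃       
= value55             ┃  host: 30       ░┃       


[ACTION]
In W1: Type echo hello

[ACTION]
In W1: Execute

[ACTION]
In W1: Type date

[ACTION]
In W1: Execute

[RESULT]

                                                 
                                                 
                                                 
                                                 
                                                 
                                                 
━━━━━━━━━━━━━━━━━━━━━━┏━━━━━━━━━━━━━━━━━━┓       
inal                  ┃ FileEditor       ┃       
──────────────────────┠──────────────────┨       
= value89             ┃█pi:             ▲┃       
o "build complete"    ┃  buffer_size: 33█┃       
 complete             ┃  max_connections░┃       
o hello               ┃  interval: 100  ░┃       
                      ┃  workers: produc░┃       
e                     ┃  host: 30       ░┃       


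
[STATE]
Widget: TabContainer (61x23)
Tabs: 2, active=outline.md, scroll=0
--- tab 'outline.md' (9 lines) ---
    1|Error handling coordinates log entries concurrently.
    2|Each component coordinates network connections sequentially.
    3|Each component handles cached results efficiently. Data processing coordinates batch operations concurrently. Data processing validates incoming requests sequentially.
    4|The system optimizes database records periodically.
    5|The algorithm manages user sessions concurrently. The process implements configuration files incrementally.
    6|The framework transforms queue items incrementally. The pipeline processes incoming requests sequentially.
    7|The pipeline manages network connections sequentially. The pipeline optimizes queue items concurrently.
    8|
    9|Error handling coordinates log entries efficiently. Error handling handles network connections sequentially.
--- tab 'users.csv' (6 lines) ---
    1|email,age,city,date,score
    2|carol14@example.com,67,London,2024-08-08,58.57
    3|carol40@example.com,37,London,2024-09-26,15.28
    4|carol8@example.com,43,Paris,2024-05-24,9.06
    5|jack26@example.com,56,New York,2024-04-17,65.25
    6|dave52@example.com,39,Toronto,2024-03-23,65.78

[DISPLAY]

[outline.md]│ users.csv                                      
─────────────────────────────────────────────────────────────
Error handling coordinates log entries concurrently.         
Each component coordinates network connections sequentially. 
Each component handles cached results efficiently. Data proce
The system optimizes database records periodically.          
The algorithm manages user sessions concurrently. The process
The framework transforms queue items incrementally. The pipel
The pipeline manages network connections sequentially. The pi
                                                             
Error handling coordinates log entries efficiently. Error han
                                                             
                                                             
                                                             
                                                             
                                                             
                                                             
                                                             
                                                             
                                                             
                                                             
                                                             
                                                             


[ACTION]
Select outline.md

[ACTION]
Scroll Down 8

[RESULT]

[outline.md]│ users.csv                                      
─────────────────────────────────────────────────────────────
Error handling coordinates log entries efficiently. Error han
                                                             
                                                             
                                                             
                                                             
                                                             
                                                             
                                                             
                                                             
                                                             
                                                             
                                                             
                                                             
                                                             
                                                             
                                                             
                                                             
                                                             
                                                             
                                                             
                                                             
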